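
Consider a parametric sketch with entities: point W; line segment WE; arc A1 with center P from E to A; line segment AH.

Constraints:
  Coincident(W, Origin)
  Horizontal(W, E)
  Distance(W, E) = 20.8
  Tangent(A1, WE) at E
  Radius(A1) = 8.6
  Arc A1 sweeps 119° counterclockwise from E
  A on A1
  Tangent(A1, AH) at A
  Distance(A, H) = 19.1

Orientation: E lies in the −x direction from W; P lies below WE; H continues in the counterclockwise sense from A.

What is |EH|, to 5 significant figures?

29.526

On A1, E sits at bearing 90° from P; a 119° counterclockwise sweep puts A at bearing 209°, so A = P + 8.6·(cos 209°, sin 209°) = (-28.322, -12.769). The tangent condition forces PA to be normal to AH, so AH runs along (−sin 209°, cos 209°); with |AH| = 19.1, H = (-19.062, -29.475). Then |EH| = |H − E| = 29.526.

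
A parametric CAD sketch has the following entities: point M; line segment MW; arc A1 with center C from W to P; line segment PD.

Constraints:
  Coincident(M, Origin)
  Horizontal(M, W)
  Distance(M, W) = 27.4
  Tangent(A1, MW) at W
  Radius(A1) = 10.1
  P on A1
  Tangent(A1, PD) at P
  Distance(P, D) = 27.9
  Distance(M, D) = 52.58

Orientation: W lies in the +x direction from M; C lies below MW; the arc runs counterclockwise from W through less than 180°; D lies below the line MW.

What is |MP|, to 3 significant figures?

25.1

M is at the origin; M and W share the same y with |MW| = 27.4 and W on the +x side, so W = (27.4, 0.00). A1 meets MW tangentially, so CW is at right angles to MW, so C = W + (0, -10.1) = (27.4, -10.1). Since CP ⟂ PD (tangency), |CD| = √(10.1² + 27.9²) = 29.7 regardless of where P sits on A1. So D lies on both circle(M, 52.58) and circle(C, 29.7); the below-MW intersection is D = (35.7, -38.6). P is the foot of the tangent from D: P = (19.2, -16.1).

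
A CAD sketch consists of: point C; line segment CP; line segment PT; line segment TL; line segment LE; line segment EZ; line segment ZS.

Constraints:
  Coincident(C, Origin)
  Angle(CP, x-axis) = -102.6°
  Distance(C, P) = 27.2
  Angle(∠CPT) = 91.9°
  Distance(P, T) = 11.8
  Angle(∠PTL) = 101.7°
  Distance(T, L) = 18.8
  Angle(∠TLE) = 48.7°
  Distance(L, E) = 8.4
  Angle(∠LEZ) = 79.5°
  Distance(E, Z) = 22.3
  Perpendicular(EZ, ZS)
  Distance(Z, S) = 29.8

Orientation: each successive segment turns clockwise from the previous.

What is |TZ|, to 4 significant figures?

11.23

∠TLE = 48.7° gives LE at -40.30° from the x-axis; with |LE| = 8.4, E = (-11.45, -10.99). ∠LEZ = 79.5° gives EZ at -140.8° from the x-axis; with |EZ| = 22.3, Z = (-28.73, -25.08). Then |TZ| = |Z − T| = 11.23.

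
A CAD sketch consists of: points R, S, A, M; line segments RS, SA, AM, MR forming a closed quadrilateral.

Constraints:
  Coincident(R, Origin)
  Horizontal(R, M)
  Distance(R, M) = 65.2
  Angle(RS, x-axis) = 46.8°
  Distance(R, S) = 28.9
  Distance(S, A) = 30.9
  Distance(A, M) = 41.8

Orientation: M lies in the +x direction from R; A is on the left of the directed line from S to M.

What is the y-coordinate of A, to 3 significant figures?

37.2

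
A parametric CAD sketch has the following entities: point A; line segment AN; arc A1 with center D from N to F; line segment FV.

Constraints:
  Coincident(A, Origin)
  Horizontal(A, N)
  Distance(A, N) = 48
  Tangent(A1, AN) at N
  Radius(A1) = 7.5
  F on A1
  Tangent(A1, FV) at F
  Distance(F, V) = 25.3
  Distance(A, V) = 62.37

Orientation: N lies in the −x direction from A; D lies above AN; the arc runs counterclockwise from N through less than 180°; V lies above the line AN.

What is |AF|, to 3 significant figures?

42.7

A is at the origin; AN is horizontal with |AN| = 48.0 and N on the −x side, so N = (-48.0, 0.00). Since A1 is tangent to AN there, DN ⟂ AN, so D = N + (0, 7.5) = (-48.0, 7.50). Since DF ⟂ FV (tangency), |DV| = √(7.5² + 25.3²) = 26.4 regardless of where F sits on A1. So V lies on both circle(A, 62.37) and circle(D, 26.4); the above-AN intersection is V = (-52.6, 33.5). F is the foot of the tangent from V: F = (-41.3, 10.9).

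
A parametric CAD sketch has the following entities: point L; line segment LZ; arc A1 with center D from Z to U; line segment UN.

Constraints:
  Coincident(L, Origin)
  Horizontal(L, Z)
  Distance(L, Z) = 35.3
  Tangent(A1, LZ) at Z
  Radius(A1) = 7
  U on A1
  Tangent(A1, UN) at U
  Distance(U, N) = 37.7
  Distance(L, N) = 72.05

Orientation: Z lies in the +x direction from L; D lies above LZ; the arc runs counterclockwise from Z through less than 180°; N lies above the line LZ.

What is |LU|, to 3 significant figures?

40.8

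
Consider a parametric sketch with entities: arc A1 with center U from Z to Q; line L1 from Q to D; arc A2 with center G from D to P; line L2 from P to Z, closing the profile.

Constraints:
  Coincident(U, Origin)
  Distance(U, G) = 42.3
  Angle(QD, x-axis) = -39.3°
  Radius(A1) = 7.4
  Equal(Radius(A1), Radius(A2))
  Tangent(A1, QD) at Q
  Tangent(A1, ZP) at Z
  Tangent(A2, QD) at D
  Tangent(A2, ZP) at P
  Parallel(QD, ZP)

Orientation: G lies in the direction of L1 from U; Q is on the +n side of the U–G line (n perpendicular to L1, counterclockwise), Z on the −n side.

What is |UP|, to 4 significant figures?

42.94

Tangency of A1 to both parallel lines with radius 7.4 puts Q and Z at U ± 7.4·n: Q = (4.687, 5.726), Z = (-4.687, -5.726). Equal radii place D and P the same way about G: D = G + 7.4·n = (37.42, -21.07), P = G − 7.4·n = (28.05, -32.52). Then |UP| = |P − U| = 42.94.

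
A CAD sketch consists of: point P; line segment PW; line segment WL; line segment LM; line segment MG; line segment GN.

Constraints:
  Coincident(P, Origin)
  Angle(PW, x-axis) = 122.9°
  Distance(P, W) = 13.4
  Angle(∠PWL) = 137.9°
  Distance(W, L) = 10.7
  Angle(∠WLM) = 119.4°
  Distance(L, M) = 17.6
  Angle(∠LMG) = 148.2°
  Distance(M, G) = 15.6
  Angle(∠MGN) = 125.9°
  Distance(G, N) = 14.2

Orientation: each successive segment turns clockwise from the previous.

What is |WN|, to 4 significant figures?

39.36

P is at the origin; PW runs at 122.9° with length 13.4, so W = (-7.279, 11.25). ∠PWL = 137.9° gives WL at 80.80° from the x-axis; with |WL| = 10.7, L = (-5.568, 21.81). ∠WLM = 119.4° gives LM at 20.20° from the x-axis; with |LM| = 17.6, M = (10.95, 27.89). ∠LMG = 148.2° gives MG at -11.60° from the x-axis; with |MG| = 15.6, G = (26.23, 24.75). ∠MGN = 125.9° gives GN at -65.70° from the x-axis; with |GN| = 14.2, N = (32.07, 11.81). Then |WN| = |N − W| = 39.36.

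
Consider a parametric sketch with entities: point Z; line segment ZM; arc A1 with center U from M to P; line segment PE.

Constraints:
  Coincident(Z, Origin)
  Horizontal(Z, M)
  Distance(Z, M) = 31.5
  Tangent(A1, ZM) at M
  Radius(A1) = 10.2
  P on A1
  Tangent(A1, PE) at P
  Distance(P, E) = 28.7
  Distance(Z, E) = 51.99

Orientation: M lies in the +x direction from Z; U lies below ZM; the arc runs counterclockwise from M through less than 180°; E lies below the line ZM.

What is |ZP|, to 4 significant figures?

26.02

Checks: |UP| = 10.20 ✓; ∠(UP, PE) = 90.00° ✓; |PE| = 28.70 ✓; |ZE| = 51.99 ✓.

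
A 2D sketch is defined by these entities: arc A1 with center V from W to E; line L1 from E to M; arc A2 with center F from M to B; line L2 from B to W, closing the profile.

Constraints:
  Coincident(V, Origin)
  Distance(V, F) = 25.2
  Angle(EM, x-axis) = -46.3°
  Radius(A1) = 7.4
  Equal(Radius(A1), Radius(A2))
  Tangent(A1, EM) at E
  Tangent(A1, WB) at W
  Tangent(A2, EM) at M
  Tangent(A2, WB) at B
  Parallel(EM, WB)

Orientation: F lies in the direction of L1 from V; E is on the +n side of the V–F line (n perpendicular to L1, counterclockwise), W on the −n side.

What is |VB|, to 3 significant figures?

26.3

The slot axis is L1's direction at -46.3°, so u = (cos -46.3°, sin -46.3°) = (0.691, -0.723) and n = (−sin -46.3°, cos -46.3°) = (0.723, 0.691). V is at the origin and F lies 25.2 along u from V, so F = 25.2·u = (17.4, -18.2). Tangency of A1 to both parallel lines with radius 7.4 puts E and W at V ± 7.4·n: E = (5.35, 5.11), W = (-5.35, -5.11). Equal radii place M and B the same way about F: M = F + 7.4·n = (22.8, -13.1), B = F − 7.4·n = (12.1, -23.3). Then |VB| = |B − V| = 26.3.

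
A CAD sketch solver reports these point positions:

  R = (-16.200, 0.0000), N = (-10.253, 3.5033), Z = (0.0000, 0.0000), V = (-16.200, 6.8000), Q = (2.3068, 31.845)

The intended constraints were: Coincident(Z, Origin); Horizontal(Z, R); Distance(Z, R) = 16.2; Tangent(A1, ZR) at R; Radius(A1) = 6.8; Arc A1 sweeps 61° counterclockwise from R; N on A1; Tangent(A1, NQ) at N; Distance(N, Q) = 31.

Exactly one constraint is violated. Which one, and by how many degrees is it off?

Tangent(A1, NQ) at N — off by 5.10°.

Z = (0.00, 0.00) ✓; Z.y = 0.00, R.y = 0.00 ✓; |ZR| = 16.20 ✓; ∠(VR, RZ) = 90.00° ✓; |VR| = 6.800 ✓; bearing(V→N) − bearing(V→R) = 61.00° ✓; |VN| = 6.800 ✓; ∠(VN, NQ) = 84.90° ✗; |NQ| = 31.00 ✓.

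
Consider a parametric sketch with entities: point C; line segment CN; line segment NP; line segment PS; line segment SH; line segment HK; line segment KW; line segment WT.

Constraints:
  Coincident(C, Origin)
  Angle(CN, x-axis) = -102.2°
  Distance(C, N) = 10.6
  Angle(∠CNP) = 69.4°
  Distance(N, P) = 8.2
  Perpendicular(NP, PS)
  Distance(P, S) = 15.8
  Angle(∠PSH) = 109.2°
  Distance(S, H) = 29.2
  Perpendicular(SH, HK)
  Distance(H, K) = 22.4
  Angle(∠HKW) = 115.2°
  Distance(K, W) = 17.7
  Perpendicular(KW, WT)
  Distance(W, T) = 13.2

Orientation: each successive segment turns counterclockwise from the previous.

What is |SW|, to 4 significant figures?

32.71

C is at the origin; CN runs at -102.2° with length 10.6, so N = (-2.240, -10.36). ∠CNP = 69.4° gives NP at 8.400° from the x-axis; with |NP| = 8.2, P = (5.872, -9.163). NP ⟂ PS, so PS runs at 98.40°; with |PS| = 15.8, S = (3.564, 6.468). ∠PSH = 109.2° gives SH at 169.2° from the x-axis; with |SH| = 29.2, H = (-25.12, 11.94). SH is perpendicular to HK, so HK runs at -100.8°; with |HK| = 22.4, K = (-29.32, -10.06). ∠HKW = 115.2° gives KW at -36.00° from the x-axis; with |KW| = 17.7, W = (-15.00, -20.47). Then |SW| = |W − S| = 32.71.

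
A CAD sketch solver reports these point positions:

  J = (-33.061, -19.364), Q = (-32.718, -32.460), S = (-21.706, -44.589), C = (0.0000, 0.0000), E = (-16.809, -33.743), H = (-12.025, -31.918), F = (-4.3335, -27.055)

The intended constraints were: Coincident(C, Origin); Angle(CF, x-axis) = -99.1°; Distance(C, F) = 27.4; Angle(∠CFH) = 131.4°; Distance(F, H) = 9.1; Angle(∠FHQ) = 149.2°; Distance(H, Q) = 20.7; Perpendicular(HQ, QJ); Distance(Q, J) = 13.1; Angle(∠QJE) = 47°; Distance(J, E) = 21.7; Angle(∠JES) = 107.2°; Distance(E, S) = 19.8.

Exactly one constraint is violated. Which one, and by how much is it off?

Distance(E, S) = 19.8 — off by 7.90.

C = (0.00, 0.00) ✓; CF at -99.10° ✓; |CF| = 27.40 ✓; ∠CFH = 131.4° ✓; |FH| = 9.100 ✓; ∠FHQ = 149.2° ✓; |HQ| = 20.70 ✓; ∠(HQ, QJ) = 90.00° ✓; |QJ| = 13.10 ✓; ∠QJE = 47.00° ✓; |JE| = 21.70 ✓; ∠JES = 107.2° ✓; |ES| = 11.90 ✗.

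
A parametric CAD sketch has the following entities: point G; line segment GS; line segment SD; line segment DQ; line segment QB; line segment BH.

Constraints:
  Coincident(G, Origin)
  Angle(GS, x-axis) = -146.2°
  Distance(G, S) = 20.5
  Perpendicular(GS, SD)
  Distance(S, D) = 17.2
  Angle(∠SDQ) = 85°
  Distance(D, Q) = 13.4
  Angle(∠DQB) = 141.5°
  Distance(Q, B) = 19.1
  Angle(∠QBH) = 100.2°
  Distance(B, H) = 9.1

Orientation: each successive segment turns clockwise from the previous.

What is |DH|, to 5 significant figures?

31.204

∠DQB = 141.5° gives QB at -9.7000° from the x-axis; with |QB| = 19.1, B = (3.9660, 6.1262). ∠QBH = 100.2° gives BH at -89.500° from the x-axis; with |BH| = 9.1, H = (4.0454, -2.9734). Then |DH| = |H − D| = 31.204.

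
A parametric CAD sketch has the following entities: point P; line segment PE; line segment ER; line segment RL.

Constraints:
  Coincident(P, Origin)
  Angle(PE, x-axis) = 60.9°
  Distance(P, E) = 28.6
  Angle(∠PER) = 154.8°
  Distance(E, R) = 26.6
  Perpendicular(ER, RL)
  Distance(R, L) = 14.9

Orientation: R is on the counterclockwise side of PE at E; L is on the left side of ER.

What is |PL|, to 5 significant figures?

52.549

∠PER = 154.8°, so ER runs at 60.9° + (180° − 154.8°) = 86.100° from the x-axis; with |ER| = 26.6, R = E + 26.6·(cos 86.100°, sin 86.100°) = (15.718, 51.528). ER is perpendicular to RL; with |RL| = 14.9 on the left of ER, L = R + 14.9·(-0.99768, 0.068015) = (0.85290, 52.542). Then |PL| = |L − P| = 52.549.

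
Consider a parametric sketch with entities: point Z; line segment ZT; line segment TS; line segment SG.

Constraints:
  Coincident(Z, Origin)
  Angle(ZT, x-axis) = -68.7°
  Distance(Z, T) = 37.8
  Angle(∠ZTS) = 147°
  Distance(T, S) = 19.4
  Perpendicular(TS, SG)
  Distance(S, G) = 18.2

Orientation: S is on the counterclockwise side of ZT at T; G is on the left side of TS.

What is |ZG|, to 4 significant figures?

51.16

Z is at the origin; ZT runs at -68.7° with length 37.8, so T = 37.8·(cos -68.7°, sin -68.7°) = (13.73, -35.22). ∠ZTS = 147.0°, so TS runs at -68.7° + (180° − 147.0°) = -35.70° from the x-axis; with |TS| = 19.4, S = T + 19.4·(cos -35.70°, sin -35.70°) = (29.49, -46.54). TS ⟂ SG; with |SG| = 18.2 on the left of TS, G = S + 18.2·(0.5835, 0.8121) = (40.11, -31.76). Then |ZG| = |G − Z| = 51.16.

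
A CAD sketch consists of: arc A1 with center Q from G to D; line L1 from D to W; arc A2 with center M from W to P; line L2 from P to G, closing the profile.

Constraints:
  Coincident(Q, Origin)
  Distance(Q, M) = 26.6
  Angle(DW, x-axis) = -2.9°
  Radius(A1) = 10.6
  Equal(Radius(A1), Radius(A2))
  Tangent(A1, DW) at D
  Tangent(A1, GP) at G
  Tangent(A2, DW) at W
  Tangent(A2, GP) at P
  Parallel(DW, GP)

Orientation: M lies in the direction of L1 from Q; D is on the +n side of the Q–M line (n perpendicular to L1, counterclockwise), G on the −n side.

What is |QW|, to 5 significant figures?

28.634

The slot axis is L1's direction at -2.9°, so u = (cos -2.9°, sin -2.9°) = (0.99872, -0.050593) and n = (−sin -2.9°, cos -2.9°) = (0.050593, 0.99872). Q is at the origin and M lies 26.6 along u from Q, so M = 26.6·u = (26.566, -1.3458). Tangency of A1 to both parallel lines with radius 10.6 puts D and G at Q ± 10.6·n: D = (0.53629, 10.586), G = (-0.53629, -10.586). Equal radii place W and P the same way about M: W = M + 10.6·n = (27.102, 9.2407), P = M − 10.6·n = (26.030, -11.932). Then |QW| = |W − Q| = 28.634.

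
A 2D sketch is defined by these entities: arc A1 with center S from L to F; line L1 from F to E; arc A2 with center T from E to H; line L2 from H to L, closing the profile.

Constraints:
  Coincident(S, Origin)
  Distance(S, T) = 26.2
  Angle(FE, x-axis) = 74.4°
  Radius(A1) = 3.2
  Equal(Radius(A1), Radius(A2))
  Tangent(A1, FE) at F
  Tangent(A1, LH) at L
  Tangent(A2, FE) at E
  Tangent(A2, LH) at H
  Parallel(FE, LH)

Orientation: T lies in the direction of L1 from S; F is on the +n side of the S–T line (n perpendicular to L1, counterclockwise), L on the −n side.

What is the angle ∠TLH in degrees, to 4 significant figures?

6.963°

Tangency of A1 to both parallel lines with radius 3.2 puts F and L at S ± 3.2·n: F = (-3.082, 0.8605), L = (3.082, -0.8605). Equal radii place E and H the same way about T: E = T + 3.2·n = (3.964, 26.10), H = T − 3.2·n = (10.13, 24.37). Then cos ∠TLH = LT·LH / (|LT||LH|), giving 6.963°.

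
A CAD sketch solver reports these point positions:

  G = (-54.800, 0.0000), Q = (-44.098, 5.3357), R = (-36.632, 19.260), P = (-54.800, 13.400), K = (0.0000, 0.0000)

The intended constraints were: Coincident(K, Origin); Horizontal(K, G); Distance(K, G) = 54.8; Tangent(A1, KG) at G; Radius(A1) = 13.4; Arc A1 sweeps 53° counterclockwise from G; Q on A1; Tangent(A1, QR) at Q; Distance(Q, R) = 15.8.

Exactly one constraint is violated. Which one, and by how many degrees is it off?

Tangent(A1, QR) at Q — off by 8.80°.

K = (0.00, 0.00) ✓; K.y = 0.00, G.y = 0.00 ✓; |KG| = 54.80 ✓; ∠(PG, GK) = 90.00° ✓; |PG| = 13.40 ✓; bearing(P→Q) − bearing(P→G) = 53.00° ✓; |PQ| = 13.40 ✓; ∠(PQ, QR) = 81.20° ✗; |QR| = 15.80 ✓.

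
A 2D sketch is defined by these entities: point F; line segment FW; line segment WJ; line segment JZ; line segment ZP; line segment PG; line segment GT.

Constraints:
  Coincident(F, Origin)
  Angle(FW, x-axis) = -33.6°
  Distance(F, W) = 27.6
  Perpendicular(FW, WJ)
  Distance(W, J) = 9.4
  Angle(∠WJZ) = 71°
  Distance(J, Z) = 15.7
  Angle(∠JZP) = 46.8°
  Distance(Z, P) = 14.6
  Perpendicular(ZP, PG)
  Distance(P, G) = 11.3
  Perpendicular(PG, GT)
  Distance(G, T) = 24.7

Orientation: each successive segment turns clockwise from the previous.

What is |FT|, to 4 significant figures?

21.06

F is at the origin; FW runs at -33.6° with length 27.6, so W = (22.99, -15.27). FW ⟂ WJ, so WJ runs at -123.6°; with |WJ| = 9.4, J = (17.79, -23.10). ∠WJZ = 71.0° gives JZ at 127.4° from the x-axis; with |JZ| = 15.7, Z = (8.251, -10.63). ∠JZP = 46.8° gives ZP at -5.800° from the x-axis; with |ZP| = 14.6, P = (22.78, -12.11). ZP is perpendicular to PG, so PG runs at -95.80°; with |PG| = 11.3, G = (21.63, -23.35). The perpendicularity gives GT at right angles to PG, so GT runs at 174.2°; with |GT| = 24.7, T = (-2.939, -20.85). Then |FT| = |T − F| = 21.06.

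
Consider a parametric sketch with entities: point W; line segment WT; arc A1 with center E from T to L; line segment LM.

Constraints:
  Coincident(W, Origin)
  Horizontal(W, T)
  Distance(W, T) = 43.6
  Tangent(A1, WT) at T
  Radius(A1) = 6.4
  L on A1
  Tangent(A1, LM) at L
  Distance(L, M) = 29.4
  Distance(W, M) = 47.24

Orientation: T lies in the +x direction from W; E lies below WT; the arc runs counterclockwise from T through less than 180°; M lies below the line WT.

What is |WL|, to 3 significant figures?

37.7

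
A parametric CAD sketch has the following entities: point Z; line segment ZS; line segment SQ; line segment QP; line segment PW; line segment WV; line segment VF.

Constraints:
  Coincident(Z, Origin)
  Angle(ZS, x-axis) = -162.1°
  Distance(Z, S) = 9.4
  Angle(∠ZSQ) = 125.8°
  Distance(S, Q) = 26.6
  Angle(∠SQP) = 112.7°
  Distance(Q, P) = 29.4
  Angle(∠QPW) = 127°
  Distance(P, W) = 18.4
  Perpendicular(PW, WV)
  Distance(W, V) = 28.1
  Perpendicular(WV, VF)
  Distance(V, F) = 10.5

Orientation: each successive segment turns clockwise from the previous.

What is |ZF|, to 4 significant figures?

19.45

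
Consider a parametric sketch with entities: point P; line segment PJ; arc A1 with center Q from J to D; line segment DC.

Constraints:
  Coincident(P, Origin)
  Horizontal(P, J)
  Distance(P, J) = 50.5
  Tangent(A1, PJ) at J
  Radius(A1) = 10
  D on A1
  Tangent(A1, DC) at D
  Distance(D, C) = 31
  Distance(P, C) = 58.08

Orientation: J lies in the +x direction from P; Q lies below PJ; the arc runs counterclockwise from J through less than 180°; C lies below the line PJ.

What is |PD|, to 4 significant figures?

41.76

P is at the origin; PJ is horizontal with |PJ| = 50.5 and J on the +x side, so J = (50.50, 0.000). Tangency of A1 to PJ means the radius QJ is perpendicular to PJ, so Q = J + (0, -10) = (50.50, -10.00). Since QD ⟂ DC (tangency), |QC| = √(10.0² + 31.0²) = 32.57 regardless of where D sits on A1. So C lies on both circle(P, 58.08) and circle(Q, 32.57); the below-PJ intersection is C = (40.99, -41.15). D is the foot of the tangent from C: D = (40.50, -10.16).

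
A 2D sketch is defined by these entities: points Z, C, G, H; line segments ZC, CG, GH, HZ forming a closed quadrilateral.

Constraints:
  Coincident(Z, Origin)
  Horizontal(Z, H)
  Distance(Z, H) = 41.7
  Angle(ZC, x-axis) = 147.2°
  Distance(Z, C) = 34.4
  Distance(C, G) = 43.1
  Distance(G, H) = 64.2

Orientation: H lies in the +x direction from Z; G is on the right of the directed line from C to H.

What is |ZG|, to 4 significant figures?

29.41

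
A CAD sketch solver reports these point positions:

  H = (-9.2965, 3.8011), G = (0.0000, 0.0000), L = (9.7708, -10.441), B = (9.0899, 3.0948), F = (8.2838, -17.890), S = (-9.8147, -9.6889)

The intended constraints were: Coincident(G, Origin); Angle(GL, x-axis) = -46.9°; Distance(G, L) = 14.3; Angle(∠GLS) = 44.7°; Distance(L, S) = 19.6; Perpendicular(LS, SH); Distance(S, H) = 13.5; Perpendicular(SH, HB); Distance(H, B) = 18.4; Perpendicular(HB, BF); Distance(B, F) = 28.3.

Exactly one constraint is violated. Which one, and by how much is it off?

Distance(B, F) = 28.3 — off by 7.30.

G = (0.00, 0.00) ✓; GL at -46.90° ✓; |GL| = 14.30 ✓; ∠GLS = 44.70° ✓; |LS| = 19.60 ✓; ∠(LS, SH) = 90.00° ✓; |SH| = 13.50 ✓; ∠(SH, HB) = 90.00° ✓; |HB| = 18.40 ✓; ∠(HB, BF) = 90.00° ✓; |BF| = 21.00 ✗.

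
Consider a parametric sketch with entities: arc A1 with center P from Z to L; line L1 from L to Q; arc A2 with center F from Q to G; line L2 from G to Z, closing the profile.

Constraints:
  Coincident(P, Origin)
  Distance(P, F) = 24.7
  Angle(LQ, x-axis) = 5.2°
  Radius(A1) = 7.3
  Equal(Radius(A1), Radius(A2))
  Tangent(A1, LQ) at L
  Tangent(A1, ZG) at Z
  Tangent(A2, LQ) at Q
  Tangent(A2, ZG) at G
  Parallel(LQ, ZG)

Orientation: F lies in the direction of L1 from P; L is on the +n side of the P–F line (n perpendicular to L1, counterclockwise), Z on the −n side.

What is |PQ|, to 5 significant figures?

25.756

The slot axis is L1's direction at 5.2°, so u = (cos 5.2°, sin 5.2°) = (0.99588, 0.090633) and n = (−sin 5.2°, cos 5.2°) = (-0.090633, 0.99588). P is at the origin and F lies 24.7 along u from P, so F = 24.7·u = (24.598, 2.2386). Tangency of A1 to both parallel lines with radius 7.3 puts L and Z at P ± 7.3·n: L = (-0.66162, 7.2700), Z = (0.66162, -7.2700). Equal radii place Q and G the same way about F: Q = F + 7.3·n = (23.937, 9.5086), G = F − 7.3·n = (25.260, -5.0313). Then |PQ| = |Q − P| = 25.756.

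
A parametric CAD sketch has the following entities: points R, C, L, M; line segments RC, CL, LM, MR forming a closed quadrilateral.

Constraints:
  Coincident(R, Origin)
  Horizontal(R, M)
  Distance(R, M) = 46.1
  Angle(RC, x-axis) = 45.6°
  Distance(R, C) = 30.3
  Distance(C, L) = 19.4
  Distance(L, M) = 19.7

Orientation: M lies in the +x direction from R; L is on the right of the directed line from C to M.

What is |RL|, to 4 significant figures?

26.80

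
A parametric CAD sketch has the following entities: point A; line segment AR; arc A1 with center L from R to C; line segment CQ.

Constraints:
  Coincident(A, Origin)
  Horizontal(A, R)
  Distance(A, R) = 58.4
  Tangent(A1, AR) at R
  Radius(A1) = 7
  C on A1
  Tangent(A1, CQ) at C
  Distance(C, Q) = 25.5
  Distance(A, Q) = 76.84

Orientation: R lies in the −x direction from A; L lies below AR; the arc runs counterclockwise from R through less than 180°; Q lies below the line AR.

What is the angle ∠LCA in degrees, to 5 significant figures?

16.813°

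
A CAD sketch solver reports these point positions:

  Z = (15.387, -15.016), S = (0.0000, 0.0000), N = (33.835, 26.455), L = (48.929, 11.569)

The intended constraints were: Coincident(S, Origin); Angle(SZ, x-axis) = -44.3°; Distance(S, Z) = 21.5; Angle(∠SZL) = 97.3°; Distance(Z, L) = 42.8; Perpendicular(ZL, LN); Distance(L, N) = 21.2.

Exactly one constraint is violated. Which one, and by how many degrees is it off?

Perpendicular(ZL, LN) — off by 7.00°.

S = (0.00, 0.00) ✓; SZ at -44.30° ✓; |SZ| = 21.50 ✓; ∠SZL = 97.30° ✓; |ZL| = 42.80 ✓; ∠(ZL, LN) = 97.00° ✗; |LN| = 21.20 ✓.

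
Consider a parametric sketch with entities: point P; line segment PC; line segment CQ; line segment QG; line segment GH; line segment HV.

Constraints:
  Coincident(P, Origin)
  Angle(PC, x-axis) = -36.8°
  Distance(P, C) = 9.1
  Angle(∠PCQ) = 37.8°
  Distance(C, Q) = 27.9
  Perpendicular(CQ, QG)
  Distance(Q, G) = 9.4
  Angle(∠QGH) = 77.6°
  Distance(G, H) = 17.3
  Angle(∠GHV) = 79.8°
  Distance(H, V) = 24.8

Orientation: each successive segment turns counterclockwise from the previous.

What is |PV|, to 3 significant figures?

26.4

P is at the origin; PC runs at -36.8° with length 9.1, so C = (7.29, -5.45). ∠PCQ = 37.8° gives CQ at 105° from the x-axis; with |CQ| = 27.9, Q = (-0.122, 21.4). CQ is perpendicular to QG, so QG runs at -165°; with |QG| = 9.4, G = (-9.18, 19.0). ∠QGH = 77.6° gives GH at -62.2° from the x-axis; with |GH| = 17.3, H = (-1.12, 3.65). ∠GHV = 79.8° gives HV at 38.0° from the x-axis; with |HV| = 24.8, V = (18.4, 18.9). Then |PV| = |V − P| = 26.4.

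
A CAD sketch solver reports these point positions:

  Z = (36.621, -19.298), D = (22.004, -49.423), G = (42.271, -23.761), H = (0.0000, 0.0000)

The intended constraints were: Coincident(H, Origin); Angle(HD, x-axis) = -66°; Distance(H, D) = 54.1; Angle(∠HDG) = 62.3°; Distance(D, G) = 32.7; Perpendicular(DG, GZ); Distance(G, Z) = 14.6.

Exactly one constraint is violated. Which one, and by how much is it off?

Distance(G, Z) = 14.6 — off by 7.40.

H = (0.00, 0.00) ✓; HD at -66.00° ✓; |HD| = 54.10 ✓; ∠HDG = 62.30° ✓; |DG| = 32.70 ✓; ∠(DG, GZ) = 89.99° ✓; |GZ| = 7.200 ✗.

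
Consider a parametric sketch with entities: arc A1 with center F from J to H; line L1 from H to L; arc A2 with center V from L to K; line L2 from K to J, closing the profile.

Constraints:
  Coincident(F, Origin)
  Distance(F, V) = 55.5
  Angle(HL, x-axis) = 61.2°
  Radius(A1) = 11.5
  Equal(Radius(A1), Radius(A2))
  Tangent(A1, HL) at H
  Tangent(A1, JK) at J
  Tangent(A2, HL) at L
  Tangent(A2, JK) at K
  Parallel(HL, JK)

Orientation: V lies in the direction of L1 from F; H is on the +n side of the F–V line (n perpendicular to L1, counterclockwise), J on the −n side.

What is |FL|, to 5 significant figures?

56.679

The slot axis is L1's direction at 61.2°, so u = (cos 61.2°, sin 61.2°) = (0.48175, 0.87631) and n = (−sin 61.2°, cos 61.2°) = (-0.87631, 0.48175). F is at the origin and V lies 55.5 along u from F, so V = 55.5·u = (26.737, 48.635). Tangency of A1 to both parallel lines with radius 11.5 puts H and J at F ± 11.5·n: H = (-10.078, 5.5402), J = (10.078, -5.5402). Equal radii place L and K the same way about V: L = V + 11.5·n = (16.660, 54.175), K = V − 11.5·n = (36.815, 43.095). Then |FL| = |L − F| = 56.679.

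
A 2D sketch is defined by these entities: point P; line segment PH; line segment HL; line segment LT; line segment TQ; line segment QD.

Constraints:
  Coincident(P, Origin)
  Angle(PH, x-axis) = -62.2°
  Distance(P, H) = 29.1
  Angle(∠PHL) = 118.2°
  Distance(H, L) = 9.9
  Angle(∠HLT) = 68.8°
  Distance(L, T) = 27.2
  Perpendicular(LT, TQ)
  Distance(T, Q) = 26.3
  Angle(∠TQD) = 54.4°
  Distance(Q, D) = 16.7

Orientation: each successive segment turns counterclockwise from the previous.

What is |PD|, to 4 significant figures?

19.22

LT is perpendicular to TQ, so TQ runs at -159.2°; with |TQ| = 26.3, Q = (-10.77, -9.722). ∠TQD = 54.4° gives QD at -33.60° from the x-axis; with |QD| = 16.7, D = (3.137, -18.96). Then |PD| = |D − P| = 19.22.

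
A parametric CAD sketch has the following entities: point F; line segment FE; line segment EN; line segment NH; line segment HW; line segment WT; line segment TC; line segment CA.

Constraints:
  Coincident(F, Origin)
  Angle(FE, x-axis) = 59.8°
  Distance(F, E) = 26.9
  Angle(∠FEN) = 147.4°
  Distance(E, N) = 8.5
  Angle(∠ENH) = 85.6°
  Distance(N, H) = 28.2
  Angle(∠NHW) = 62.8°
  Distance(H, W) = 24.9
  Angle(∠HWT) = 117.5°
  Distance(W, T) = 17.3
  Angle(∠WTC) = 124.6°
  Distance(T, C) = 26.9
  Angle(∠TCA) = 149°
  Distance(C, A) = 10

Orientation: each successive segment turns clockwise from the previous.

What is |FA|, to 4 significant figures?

51.92

F is at the origin; FE runs at 59.8° with length 26.9, so E = (13.53, 23.25). ∠FEN = 147.4° gives EN at 27.20° from the x-axis; with |EN| = 8.5, N = (21.09, 27.13). ∠ENH = 85.6° gives NH at -67.20° from the x-axis; with |NH| = 28.2, H = (32.02, 1.138). ∠NHW = 62.8° gives HW at 175.6° from the x-axis; with |HW| = 24.9, W = (7.193, 3.048). ∠HWT = 117.5° gives WT at 113.1° from the x-axis; with |WT| = 17.3, T = (0.4052, 18.96). ∠WTC = 124.6° gives TC at 57.70° from the x-axis; with |TC| = 26.9, C = (14.78, 41.70). ∠TCA = 149.0° gives CA at 26.70° from the x-axis; with |CA| = 10.0, A = (23.71, 46.19). Then |FA| = |A − F| = 51.92.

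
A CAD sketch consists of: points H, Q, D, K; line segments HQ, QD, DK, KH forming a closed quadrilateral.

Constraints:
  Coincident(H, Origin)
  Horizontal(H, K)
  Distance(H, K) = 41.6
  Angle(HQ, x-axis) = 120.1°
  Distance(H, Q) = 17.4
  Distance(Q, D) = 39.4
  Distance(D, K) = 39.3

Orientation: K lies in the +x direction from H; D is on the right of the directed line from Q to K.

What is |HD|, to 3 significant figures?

22.1

H is at the origin; HK is horizontal with |HK| = 41.6 and K in +x, so K = (41.6, 0). HQ runs at 120.1° with |HQ| = 17.4, so Q = (-8.73, 15.1). D is determined by |QD| = 39.4 and |DK| = 39.3 together: it lies at the intersection of circle(Q, 39.4) and circle(K, 39.3). With |QK| = 52.5, the foot of the radical line on QK is 26.3 from Q and the perpendicular offset is √(39.4² − 26.3²) = 29.3. Taking the right-of-QK solution: D = (8.11, -20.6).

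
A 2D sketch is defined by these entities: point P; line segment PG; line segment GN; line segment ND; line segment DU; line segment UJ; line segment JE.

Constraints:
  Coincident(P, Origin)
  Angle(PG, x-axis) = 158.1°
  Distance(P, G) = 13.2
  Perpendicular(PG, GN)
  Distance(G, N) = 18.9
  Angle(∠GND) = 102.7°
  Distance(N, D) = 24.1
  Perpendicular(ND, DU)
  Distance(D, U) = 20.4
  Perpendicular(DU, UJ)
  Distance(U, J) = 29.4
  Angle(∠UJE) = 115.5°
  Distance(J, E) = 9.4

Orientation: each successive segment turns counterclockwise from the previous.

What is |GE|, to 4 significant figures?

8.336

The perpendicularity gives UJ at right angles to DU, so UJ runs at 145.4°; with |UJ| = 29.4, J = (-12.08, 7.189). ∠UJE = 115.5° gives JE at -150.1° from the x-axis; with |JE| = 9.4, E = (-20.22, 2.503). Then |GE| = |E − G| = 8.336.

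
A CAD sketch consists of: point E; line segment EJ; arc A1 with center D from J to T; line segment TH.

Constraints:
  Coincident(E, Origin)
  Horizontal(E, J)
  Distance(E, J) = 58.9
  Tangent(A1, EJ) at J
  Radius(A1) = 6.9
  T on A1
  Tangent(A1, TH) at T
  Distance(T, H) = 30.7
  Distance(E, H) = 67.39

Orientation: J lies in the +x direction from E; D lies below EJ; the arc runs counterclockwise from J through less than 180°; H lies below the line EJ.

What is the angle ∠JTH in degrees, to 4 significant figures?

131.7°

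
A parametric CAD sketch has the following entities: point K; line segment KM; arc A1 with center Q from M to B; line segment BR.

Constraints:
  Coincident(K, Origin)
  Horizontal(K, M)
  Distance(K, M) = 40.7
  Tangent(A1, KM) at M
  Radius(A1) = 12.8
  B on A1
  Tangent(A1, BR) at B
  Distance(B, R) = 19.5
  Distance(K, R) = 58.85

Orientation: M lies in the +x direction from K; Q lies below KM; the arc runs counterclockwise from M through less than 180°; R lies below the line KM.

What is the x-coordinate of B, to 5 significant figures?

32.359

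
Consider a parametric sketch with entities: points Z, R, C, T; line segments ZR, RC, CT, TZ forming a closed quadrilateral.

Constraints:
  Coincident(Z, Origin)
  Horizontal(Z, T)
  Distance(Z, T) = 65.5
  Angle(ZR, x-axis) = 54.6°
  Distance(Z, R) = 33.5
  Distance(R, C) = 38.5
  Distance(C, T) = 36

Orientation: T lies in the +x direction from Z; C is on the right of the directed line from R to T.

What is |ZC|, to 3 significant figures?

32.2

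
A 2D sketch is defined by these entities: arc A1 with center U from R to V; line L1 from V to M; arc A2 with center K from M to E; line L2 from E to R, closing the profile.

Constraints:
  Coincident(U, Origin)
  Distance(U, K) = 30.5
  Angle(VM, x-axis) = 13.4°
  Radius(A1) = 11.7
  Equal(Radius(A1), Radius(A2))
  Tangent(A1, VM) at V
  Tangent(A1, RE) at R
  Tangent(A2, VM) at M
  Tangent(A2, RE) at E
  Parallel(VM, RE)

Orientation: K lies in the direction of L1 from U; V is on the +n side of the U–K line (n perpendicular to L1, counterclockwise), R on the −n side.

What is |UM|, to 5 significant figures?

32.667

The slot axis is L1's direction at 13.4°, so u = (cos 13.4°, sin 13.4°) = (0.97278, 0.23175) and n = (−sin 13.4°, cos 13.4°) = (-0.23175, 0.97278). U is at the origin and K lies 30.5 along u from U, so K = 30.5·u = (29.670, 7.0683). Tangency of A1 to both parallel lines with radius 11.7 puts V and R at U ± 11.7·n: V = (-2.7115, 11.381), R = (2.7115, -11.381). Equal radii place M and E the same way about K: M = K + 11.7·n = (26.958, 18.450), E = K − 11.7·n = (32.381, -4.3132). Then |UM| = |M − U| = 32.667.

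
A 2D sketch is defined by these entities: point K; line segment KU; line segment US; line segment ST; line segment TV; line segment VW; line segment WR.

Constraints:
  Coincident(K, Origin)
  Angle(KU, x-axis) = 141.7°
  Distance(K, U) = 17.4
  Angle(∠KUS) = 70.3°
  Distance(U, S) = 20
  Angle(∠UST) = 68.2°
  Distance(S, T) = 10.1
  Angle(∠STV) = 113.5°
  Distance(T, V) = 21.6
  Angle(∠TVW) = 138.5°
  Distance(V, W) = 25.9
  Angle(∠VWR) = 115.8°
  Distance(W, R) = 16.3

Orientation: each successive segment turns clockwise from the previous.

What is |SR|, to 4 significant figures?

46.97

K is at the origin; KU runs at 141.7° with length 17.4, so U = (-13.66, 10.78). ∠KUS = 70.3° gives US at 32.00° from the x-axis; with |US| = 20.0, S = (3.306, 21.38). ∠UST = 68.2° gives ST at -79.80° from the x-axis; with |ST| = 10.1, T = (5.094, 11.44). ∠STV = 113.5° gives TV at -146.3° from the x-axis; with |TV| = 21.6, V = (-12.88, -0.5425). ∠TVW = 138.5° gives VW at 172.2° from the x-axis; with |VW| = 25.9, W = (-38.54, 2.973). ∠VWR = 115.8° gives WR at 108.0° from the x-axis; with |WR| = 16.3, R = (-43.57, 18.47). Then |SR| = |R − S| = 46.97.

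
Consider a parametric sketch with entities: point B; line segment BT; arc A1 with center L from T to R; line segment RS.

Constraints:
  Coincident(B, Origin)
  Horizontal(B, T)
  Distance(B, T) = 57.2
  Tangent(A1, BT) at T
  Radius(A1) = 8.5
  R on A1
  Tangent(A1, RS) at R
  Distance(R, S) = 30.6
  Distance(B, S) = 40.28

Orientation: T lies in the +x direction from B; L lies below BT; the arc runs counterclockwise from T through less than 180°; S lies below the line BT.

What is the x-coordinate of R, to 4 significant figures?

50.78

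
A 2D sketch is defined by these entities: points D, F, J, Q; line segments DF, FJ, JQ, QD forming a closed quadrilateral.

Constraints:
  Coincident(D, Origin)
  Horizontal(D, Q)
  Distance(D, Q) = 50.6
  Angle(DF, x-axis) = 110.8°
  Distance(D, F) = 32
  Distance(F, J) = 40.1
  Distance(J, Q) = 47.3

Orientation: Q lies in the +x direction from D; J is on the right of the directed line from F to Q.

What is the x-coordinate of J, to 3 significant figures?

3.85

Checks: |FJ| = 40.10 ✓; |JQ| = 47.30 ✓.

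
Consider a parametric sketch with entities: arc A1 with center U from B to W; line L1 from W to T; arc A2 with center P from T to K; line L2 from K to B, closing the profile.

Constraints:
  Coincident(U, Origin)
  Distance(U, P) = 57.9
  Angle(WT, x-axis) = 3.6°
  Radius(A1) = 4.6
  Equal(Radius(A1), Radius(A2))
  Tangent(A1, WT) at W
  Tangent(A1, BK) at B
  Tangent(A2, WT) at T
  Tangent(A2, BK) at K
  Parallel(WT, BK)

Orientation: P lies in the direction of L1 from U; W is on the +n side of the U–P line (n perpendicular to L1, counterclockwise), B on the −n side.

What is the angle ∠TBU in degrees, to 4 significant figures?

80.97°

Tangency of A1 to both parallel lines with radius 4.6 puts W and B at U ± 4.6·n: W = (-0.2888, 4.591), B = (0.2888, -4.591). Equal radii place T and K the same way about P: T = P + 4.6·n = (57.50, 8.226), K = P − 4.6·n = (58.07, -0.9554). Then cos ∠TBU = BT·BU / (|BT||BU|), giving 80.97°.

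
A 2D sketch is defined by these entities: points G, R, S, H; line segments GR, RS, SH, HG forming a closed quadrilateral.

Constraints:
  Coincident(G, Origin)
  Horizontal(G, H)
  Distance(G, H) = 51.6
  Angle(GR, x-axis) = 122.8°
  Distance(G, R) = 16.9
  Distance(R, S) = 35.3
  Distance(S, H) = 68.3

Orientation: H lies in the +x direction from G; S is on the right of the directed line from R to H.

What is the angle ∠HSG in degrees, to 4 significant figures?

39.40°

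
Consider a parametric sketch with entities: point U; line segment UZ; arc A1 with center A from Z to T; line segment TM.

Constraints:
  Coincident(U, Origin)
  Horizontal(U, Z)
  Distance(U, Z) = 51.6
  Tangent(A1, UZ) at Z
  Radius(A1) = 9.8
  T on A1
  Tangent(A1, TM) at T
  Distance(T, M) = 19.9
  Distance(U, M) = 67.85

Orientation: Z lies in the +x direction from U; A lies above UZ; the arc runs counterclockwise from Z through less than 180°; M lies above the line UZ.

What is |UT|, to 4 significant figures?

62.21

Checks: ∠(AZ, ZU) = 90.00° ✓; |AT| = 9.800 ✓; ∠(AT, TM) = 90.00° ✓; |TM| = 19.90 ✓; |UM| = 67.85 ✓.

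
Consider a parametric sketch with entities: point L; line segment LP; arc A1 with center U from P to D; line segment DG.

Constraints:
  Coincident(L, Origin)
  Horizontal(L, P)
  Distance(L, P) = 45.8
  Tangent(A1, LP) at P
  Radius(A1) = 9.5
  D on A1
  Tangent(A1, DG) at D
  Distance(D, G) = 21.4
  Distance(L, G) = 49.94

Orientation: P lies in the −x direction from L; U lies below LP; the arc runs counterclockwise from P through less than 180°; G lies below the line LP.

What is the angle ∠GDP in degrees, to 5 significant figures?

114.00°

L is at the origin; L and P share the same y with |LP| = 45.8 and P on the −x side, so P = (-45.800, 0.0000). The tangent condition forces UP to be normal to LP, so U = P + (0, -9.5) = (-45.800, -9.5000). Since UD ⟂ DG (tangency), |UG| = √(9.5² + 21.4²) = 23.414 regardless of where D sits on A1. So G lies on both circle(L, 49.94) and circle(U, 23.414); the below-LP intersection is G = (-38.540, -31.760). D is the foot of the tangent from G: D = (-52.860, -15.857).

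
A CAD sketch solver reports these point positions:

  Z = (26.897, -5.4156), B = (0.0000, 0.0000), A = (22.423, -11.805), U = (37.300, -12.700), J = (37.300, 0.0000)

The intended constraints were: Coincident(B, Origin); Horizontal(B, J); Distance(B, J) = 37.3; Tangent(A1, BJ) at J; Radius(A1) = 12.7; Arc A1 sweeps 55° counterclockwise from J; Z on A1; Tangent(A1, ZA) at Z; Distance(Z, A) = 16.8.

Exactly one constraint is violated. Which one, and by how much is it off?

Distance(Z, A) = 16.8 — off by 9.00.

B = (0.00, 0.00) ✓; B.y = 0.00, J.y = 0.00 ✓; |BJ| = 37.30 ✓; ∠(UJ, JB) = 90.00° ✓; |UJ| = 12.70 ✓; bearing(U→Z) − bearing(U→J) = 55.00° ✓; |UZ| = 12.70 ✓; ∠(UZ, ZA) = 90.00° ✓; |ZA| = 7.800 ✗.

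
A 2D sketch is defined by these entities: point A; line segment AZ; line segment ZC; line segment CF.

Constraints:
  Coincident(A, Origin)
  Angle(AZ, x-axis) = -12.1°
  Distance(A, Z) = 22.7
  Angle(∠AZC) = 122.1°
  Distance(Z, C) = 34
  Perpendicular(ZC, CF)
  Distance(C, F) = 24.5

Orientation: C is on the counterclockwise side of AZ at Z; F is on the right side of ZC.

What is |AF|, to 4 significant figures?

63.51

A is at the origin; AZ runs at -12.1° with length 22.7, so Z = 22.7·(cos -12.1°, sin -12.1°) = (22.20, -4.758). ∠AZC = 122.1°, so ZC runs at -12.1° + (180° − 122.1°) = 45.80° from the x-axis; with |ZC| = 34.0, C = Z + 34.0·(cos 45.80°, sin 45.80°) = (45.90, 19.62). ZC is perpendicular to CF; with |CF| = 24.5 on the right of ZC, F = C + 24.5·(0.7169, -0.6972) = (63.46, 2.536). Then |AF| = |F − A| = 63.51.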